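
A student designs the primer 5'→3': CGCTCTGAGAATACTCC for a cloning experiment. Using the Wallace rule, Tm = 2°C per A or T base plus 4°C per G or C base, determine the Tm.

52°C

C=6, A=4, G=3, T=4
So N_AT = 8 and N_GC = 9.
Tm = 2(8) + 4(9) = 16 + 36 = 52°C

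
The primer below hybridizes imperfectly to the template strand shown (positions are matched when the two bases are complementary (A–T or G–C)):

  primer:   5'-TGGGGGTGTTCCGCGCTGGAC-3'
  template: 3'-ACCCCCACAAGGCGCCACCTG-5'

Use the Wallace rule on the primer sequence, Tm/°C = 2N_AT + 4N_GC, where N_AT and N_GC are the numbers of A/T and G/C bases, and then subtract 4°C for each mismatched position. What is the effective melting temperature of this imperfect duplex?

Primer base counts: A=1, T=5, G=10, C=5 → A+T=6, G+C=15
Perfect-match Tm = 2(6) + 4(15) = 12 + 60 = 72°C
Mismatches (positions where the bases are not complementary): 1 (at position 16)
Effective Tm = 72 − 1×4 = 72 − 4 = 68°C

68°C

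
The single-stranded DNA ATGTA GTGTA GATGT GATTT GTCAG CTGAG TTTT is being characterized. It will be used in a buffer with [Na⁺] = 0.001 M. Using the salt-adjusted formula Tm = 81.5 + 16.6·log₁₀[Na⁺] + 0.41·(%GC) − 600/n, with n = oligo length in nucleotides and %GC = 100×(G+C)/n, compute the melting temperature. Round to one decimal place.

Length n = 34. Scanning the sequence gives T=15, A=7, G=10, C=2.
G+C = 12, so %GC = 12/34 × 100 = 35.294%
Salt term: 16.6 × (-3) = -49.8
GC term: 0.41 × 35.294 = 14.471; length term: −600/34 = −17.647
Tm = 81.5 + (-49.8) + 14.471 − 17.647 = 28.524 → 28.5°C

28.5°C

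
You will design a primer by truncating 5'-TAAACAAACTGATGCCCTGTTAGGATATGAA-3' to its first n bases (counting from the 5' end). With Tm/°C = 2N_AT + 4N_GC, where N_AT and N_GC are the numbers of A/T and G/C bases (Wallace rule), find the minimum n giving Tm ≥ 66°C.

n = 24

First 23 bases: TAAACAAACTGATGCCCTGTTAG → Tm = 64°C (< 66°C)
First 24 bases: TAAACAAACTGATGCCCTGTTAGG → Tm = 68°C (≥ 66°C)
Since every base adds ≥2°C, Tm only increases with n, so the threshold is first crossed at n = 24.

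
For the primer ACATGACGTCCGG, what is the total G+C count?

C=4, A=3, T=2, G=4
Total G or C: 4 + 4 = 8

8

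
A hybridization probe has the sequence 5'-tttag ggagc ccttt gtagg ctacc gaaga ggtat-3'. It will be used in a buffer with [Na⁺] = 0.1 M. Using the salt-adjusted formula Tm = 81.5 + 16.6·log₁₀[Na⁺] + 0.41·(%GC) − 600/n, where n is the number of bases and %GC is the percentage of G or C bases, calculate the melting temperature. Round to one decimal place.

67.7°C

Length n = 35. Base counts: G=11, C=6, A=8, T=10
G+C = 17, so %GC = 17/35 × 100 = 48.571%
Salt term: 16.6 × (-1) = -16.6
GC term: 0.41 × 48.571 = 19.914; length term: −600/35 = −17.143
Tm = 81.5 + (-16.6) + 19.914 − 17.143 = 67.671 → 67.7°C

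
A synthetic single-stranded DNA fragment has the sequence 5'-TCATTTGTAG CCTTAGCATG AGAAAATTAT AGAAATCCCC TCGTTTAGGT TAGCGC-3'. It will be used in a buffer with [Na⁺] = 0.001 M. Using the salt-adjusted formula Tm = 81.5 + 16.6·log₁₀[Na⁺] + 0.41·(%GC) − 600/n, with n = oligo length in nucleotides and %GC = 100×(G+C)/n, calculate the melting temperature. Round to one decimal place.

Length n = 56. Base counts: G=11, C=11, A=16, T=18
G+C = 22, so %GC = 22/56 × 100 = 39.286%
Salt term: 16.6 × (-3) = -49.8
GC term: 0.41 × 39.286 = 16.107; length term: −600/56 = −10.714
Tm = 81.5 + (-49.8) + 16.107 − 10.714 = 37.093 → 37.1°C

37.1°C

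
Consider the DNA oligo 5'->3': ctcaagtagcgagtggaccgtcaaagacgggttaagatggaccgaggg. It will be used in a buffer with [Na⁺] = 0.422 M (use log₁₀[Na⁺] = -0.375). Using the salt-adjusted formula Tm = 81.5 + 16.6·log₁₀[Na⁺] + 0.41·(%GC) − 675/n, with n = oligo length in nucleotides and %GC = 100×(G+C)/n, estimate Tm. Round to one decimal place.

Length n = 48. Scanning the sequence gives A=14, T=7, C=9, G=18.
G+C = 27, so %GC = 27/48 × 100 = 56.25%
Salt term: 16.6 × (-0.375) = -6.225
GC term: 0.41 × 56.25 = 23.062; length term: −675/48 = −14.062
Tm = 81.5 + (-6.225) + 23.062 − 14.062 = 84.275 → 84.3°C

84.3°C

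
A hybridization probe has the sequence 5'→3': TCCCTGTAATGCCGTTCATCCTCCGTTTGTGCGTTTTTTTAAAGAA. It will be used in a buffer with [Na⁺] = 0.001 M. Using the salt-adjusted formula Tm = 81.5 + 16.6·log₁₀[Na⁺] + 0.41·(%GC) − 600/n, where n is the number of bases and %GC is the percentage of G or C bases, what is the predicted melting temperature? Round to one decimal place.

Length n = 46. Base counts: A=8, G=8, C=11, T=19
G+C = 19, so %GC = 19/46 × 100 = 41.304%
Salt term: 16.6 × (-3) = -49.8
GC term: 0.41 × 41.304 = 16.935; length term: −600/46 = −13.043
Tm = 81.5 + (-49.8) + 16.935 − 13.043 = 35.592 → 35.6°C

35.6°C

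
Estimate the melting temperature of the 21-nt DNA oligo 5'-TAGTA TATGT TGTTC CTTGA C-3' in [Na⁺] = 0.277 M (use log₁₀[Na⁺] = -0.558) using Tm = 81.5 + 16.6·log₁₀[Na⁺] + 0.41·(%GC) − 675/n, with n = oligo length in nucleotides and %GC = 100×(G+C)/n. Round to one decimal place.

Length n = 21. Base counts: C=3, T=10, G=4, A=4
G+C = 7, so %GC = 7/21 × 100 = 33.333%
Salt term: 16.6 × (-0.558) = -9.263
GC term: 0.41 × 33.333 = 13.667; length term: −675/21 = −32.143
Tm = 81.5 + (-9.263) + 13.667 − 32.143 = 53.761 → 53.8°C

53.8°C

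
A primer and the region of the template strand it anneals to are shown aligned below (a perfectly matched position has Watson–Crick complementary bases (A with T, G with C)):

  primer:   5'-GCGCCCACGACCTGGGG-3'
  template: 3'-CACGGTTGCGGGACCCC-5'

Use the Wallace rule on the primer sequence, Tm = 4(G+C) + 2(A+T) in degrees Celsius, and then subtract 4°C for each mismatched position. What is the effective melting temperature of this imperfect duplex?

50°C

Primer base counts: A=2, T=1, G=7, C=7 → A+T=3, G+C=14
Perfect-match Tm = 2(3) + 4(14) = 6 + 56 = 62°C
Mismatches (positions where the bases are not complementary): 3 (at positions 2, 6, 10)
Effective Tm = 62 − 3×4 = 62 − 12 = 50°C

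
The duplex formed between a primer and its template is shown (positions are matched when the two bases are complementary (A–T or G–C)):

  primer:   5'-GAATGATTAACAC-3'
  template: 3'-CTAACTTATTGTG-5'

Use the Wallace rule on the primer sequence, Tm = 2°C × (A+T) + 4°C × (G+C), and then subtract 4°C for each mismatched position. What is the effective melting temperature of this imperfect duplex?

26°C

Primer base counts: A=6, T=3, G=2, C=2 → A+T=9, G+C=4
Perfect-match Tm = 2(9) + 4(4) = 18 + 16 = 34°C
Mismatches (positions where the bases are not complementary): 2 (at positions 3, 7)
Effective Tm = 34 − 2×4 = 34 − 8 = 26°C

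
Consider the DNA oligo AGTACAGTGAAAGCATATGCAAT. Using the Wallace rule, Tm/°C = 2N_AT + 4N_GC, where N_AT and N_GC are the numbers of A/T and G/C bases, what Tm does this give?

62°C

C=3, T=5, G=5, A=10
A+T = 15, G+C = 8
Tm = 2(15) + 4(8) = 30 + 32 = 62°C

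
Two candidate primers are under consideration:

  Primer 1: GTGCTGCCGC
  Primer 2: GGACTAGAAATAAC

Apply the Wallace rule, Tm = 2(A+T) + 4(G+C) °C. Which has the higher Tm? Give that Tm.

Primer 1: A+T=2, G+C=8 → Tm = 2(2)+4(8) = 36°C
Primer 2: A+T=9, G+C=5 → Tm = 2(9)+4(5) = 38°C
36°C vs 38°C → primer 2 is higher.

Primer 2, 38°C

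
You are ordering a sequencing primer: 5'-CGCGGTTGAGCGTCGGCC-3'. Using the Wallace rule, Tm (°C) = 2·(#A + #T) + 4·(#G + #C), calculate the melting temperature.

64°C

G=8, A=1, T=3, C=6
A+T = 4, G+C = 14
Tm = 4·14 + 2·4 = 56 + 8 = 64°C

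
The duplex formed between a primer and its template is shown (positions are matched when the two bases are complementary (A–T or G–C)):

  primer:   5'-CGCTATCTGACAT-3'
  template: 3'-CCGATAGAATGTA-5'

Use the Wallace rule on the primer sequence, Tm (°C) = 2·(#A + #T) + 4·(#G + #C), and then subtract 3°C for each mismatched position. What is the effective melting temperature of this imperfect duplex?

32°C

Primer base counts: A=3, T=4, G=2, C=4 → A+T=7, G+C=6
Perfect-match Tm = 2(7) + 4(6) = 14 + 24 = 38°C
Mismatches (positions where the bases are not complementary): 2 (at positions 1, 9)
Effective Tm = 38 − 2×3 = 38 − 6 = 32°C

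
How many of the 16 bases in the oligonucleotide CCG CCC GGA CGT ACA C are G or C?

12

Scanning the sequence gives T=1, C=8, G=4, A=3.
G+C = 4 + 8 = 12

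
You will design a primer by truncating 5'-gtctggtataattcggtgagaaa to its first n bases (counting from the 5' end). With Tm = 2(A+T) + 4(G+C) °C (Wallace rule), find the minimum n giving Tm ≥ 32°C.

n = 12

First 11 bases: GTCTGGTATAA → Tm = 30°C (< 32°C)
First 12 bases: GTCTGGTATAAT → Tm = 32°C (≥ 32°C)
Since every base adds ≥2°C, Tm only increases with n, so the threshold is first crossed at n = 12.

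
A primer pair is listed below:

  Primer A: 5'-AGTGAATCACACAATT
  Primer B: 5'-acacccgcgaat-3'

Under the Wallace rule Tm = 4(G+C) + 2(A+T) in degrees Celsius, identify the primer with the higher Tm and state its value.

Primer A: A+T=11, G+C=5 → Tm = 2(11)+4(5) = 42°C
Primer B: A+T=5, G+C=7 → Tm = 2(5)+4(7) = 38°C
42°C vs 38°C → primer A is higher.

Primer A, 42°C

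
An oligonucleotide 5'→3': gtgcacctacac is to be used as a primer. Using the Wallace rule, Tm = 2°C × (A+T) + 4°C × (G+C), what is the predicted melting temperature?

38°C

A=3, T=2, C=5, G=2
AT pairs contribute 5, GC pairs contribute 7.
Tm = 2×5 + 4×7 = 38°C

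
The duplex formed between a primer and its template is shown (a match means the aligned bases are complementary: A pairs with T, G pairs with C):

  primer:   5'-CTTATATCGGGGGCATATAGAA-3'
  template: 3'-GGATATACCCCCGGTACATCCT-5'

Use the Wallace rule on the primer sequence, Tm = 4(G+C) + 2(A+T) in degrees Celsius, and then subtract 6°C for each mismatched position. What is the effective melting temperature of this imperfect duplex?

32°C

Primer base counts: A=7, T=6, G=6, C=3 → A+T=13, G+C=9
Perfect-match Tm = 2(13) + 4(9) = 26 + 36 = 62°C
Mismatches (positions where the bases are not complementary): 5 (at positions 2, 8, 13, 17, 21)
Effective Tm = 62 − 5×6 = 62 − 30 = 32°C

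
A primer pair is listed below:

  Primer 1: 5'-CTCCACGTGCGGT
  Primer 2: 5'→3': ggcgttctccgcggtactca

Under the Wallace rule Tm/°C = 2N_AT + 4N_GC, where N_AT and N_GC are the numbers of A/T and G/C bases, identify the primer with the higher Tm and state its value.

Primer 2, 66°C

Primer 1: A+T=4, G+C=9 → Tm = 2(4)+4(9) = 44°C
Primer 2: A+T=7, G+C=13 → Tm = 2(7)+4(13) = 66°C
44°C vs 66°C → primer 2 is higher.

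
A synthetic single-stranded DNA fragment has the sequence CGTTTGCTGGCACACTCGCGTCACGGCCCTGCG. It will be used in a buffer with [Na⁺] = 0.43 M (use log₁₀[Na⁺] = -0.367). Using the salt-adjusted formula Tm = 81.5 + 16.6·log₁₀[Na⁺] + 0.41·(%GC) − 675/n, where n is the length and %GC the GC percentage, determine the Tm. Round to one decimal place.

Length n = 33. Base counts: G=10, A=3, T=7, C=13
G+C = 23, so %GC = 23/33 × 100 = 69.697%
Salt term: 16.6 × (-0.367) = -6.092
GC term: 0.41 × 69.697 = 28.576; length term: −675/33 = −20.455
Tm = 81.5 + (-6.092) + 28.576 − 20.455 = 83.529 → 83.5°C

83.5°C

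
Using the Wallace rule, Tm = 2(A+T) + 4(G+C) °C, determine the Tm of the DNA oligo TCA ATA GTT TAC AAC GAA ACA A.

Scanning the sequence gives A=11, G=2, C=4, T=5.
So N_AT = 16 and N_GC = 6.
Tm = 2×16 + 4×6 = 56°C

56°C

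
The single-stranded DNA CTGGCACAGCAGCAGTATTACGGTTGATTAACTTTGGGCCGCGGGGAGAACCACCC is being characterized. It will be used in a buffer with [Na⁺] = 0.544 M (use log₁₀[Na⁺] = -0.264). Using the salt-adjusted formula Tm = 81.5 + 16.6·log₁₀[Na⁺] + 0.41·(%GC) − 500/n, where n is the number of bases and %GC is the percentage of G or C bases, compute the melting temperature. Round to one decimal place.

Length n = 56. Scanning the sequence gives T=11, C=15, G=17, A=13.
G+C = 32, so %GC = 32/56 × 100 = 57.143%
Salt term: 16.6 × (-0.264) = -4.382
GC term: 0.41 × 57.143 = 23.429; length term: −500/56 = −8.929
Tm = 81.5 + (-4.382) + 23.429 − 8.929 = 91.618 → 91.6°C

91.6°C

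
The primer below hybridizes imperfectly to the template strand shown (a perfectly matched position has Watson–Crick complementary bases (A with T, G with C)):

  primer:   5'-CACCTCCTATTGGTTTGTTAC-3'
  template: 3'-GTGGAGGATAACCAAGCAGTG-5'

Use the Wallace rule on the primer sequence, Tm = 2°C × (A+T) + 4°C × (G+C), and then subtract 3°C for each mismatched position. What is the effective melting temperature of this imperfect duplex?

Primer base counts: A=3, T=9, G=3, C=6 → A+T=12, G+C=9
Perfect-match Tm = 2(12) + 4(9) = 24 + 36 = 60°C
Mismatches (positions where the bases are not complementary): 2 (at positions 16, 19)
Effective Tm = 60 − 2×3 = 60 − 6 = 54°C

54°C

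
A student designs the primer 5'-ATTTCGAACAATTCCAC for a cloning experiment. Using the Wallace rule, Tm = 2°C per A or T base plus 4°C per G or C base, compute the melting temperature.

46°C

Base counts: T=5, A=6, G=1, C=5
AT pairs contribute 11, GC pairs contribute 6.
Tm = 2(11) + 4(6) = 22 + 24 = 46°C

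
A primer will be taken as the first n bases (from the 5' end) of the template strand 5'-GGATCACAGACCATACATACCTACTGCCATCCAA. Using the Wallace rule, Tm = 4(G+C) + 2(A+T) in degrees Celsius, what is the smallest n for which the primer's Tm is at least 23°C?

n = 8

First 7 bases: GGATCAC → Tm = 22°C (< 23°C)
First 8 bases: GGATCACA → Tm = 24°C (≥ 23°C)
Since every base adds ≥2°C, Tm only increases with n, so the threshold is first crossed at n = 8.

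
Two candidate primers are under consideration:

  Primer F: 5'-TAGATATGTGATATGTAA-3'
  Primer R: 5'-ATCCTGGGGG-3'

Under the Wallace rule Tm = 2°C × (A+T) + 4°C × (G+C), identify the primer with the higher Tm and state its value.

Primer F, 44°C

Primer F: A+T=14, G+C=4 → Tm = 2(14)+4(4) = 44°C
Primer R: A+T=3, G+C=7 → Tm = 2(3)+4(7) = 34°C
44°C vs 34°C → primer F is higher.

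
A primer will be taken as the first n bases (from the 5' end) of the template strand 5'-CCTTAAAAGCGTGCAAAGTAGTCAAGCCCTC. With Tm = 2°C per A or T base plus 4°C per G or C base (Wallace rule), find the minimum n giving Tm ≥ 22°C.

First 8 bases: CCTTAAAA → Tm = 20°C (< 22°C)
First 9 bases: CCTTAAAAG → Tm = 24°C (≥ 22°C)
Each additional base adds 2°C (A/T) or 4°C (G/C), so Tm is non-decreasing in n; n = 9 is the first length to reach 22°C.

n = 9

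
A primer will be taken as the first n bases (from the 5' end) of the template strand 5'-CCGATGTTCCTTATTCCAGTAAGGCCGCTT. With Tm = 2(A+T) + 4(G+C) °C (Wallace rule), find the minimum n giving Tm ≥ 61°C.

n = 22

First 21 bases: CCGATGTTCCTTATTCCAGTA → Tm = 60°C (< 61°C)
First 22 bases: CCGATGTTCCTTATTCCAGTAA → Tm = 62°C (≥ 61°C)
Since every base adds ≥2°C, Tm only increases with n, so the threshold is first crossed at n = 22.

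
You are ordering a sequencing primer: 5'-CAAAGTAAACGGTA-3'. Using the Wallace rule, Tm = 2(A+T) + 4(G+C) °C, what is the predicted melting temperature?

38°C

Base counts: A=7, C=2, T=2, G=3
So N_AT = 9 and N_GC = 5.
Tm = 4·5 + 2·9 = 20 + 18 = 38°C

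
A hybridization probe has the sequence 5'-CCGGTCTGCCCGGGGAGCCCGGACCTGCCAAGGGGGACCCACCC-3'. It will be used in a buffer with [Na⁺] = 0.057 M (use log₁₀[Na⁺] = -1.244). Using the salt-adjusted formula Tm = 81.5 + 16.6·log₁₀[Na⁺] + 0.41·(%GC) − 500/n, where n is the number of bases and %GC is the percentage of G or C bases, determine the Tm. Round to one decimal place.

82.1°C

Length n = 44. A=6, T=3, G=16, C=19
G+C = 35, so %GC = 35/44 × 100 = 79.545%
Salt term: 16.6 × (-1.244) = -20.65
GC term: 0.41 × 79.545 = 32.613; length term: −500/44 = −11.364
Tm = 81.5 + (-20.65) + 32.613 − 11.364 = 82.099 → 82.1°C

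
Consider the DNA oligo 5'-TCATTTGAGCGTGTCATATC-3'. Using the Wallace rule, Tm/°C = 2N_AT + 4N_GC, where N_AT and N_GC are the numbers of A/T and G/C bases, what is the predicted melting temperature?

Base counts: G=4, T=8, A=4, C=4
AT pairs contribute 12, GC pairs contribute 8.
Tm = 4·8 + 2·12 = 32 + 24 = 56°C

56°C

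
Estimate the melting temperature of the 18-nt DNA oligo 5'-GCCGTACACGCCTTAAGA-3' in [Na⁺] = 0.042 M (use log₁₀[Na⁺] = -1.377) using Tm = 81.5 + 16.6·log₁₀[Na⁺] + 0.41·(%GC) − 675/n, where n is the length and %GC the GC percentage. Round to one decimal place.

43.9°C

Length n = 18. Scanning the sequence gives T=3, A=5, C=6, G=4.
G+C = 10, so %GC = 10/18 × 100 = 55.556%
Salt term: 16.6 × (-1.377) = -22.858
GC term: 0.41 × 55.556 = 22.778; length term: −675/18 = −37.5
Tm = 81.5 + (-22.858) + 22.778 − 37.5 = 43.92 → 43.9°C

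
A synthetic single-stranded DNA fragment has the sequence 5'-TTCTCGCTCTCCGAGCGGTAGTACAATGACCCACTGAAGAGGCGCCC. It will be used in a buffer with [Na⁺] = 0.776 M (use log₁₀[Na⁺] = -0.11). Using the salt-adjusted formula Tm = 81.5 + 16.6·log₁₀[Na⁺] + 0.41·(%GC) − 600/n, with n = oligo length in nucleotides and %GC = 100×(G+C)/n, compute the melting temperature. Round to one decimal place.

91.3°C

Length n = 47. Scanning the sequence gives C=16, T=9, A=10, G=12.
G+C = 28, so %GC = 28/47 × 100 = 59.574%
Salt term: 16.6 × (-0.11) = -1.826
GC term: 0.41 × 59.574 = 24.425; length term: −600/47 = −12.766
Tm = 81.5 + (-1.826) + 24.425 − 12.766 = 91.333 → 91.3°C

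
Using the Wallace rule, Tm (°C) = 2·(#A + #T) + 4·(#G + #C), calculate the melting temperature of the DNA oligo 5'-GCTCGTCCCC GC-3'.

Base counts: A=0, G=3, C=7, T=2
A+T = 2, G+C = 10
Tm = 4·10 + 2·2 = 40 + 4 = 44°C

44°C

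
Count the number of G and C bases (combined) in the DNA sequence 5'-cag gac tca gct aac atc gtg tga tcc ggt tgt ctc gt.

Scanning the sequence gives T=11, A=7, G=10, C=10.
Total G or C: 10 + 10 = 20

20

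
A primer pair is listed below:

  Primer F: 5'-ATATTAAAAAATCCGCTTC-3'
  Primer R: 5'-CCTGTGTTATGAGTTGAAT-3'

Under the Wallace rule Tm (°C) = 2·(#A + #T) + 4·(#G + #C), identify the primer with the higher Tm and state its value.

Primer F: A+T=14, G+C=5 → Tm = 2(14)+4(5) = 48°C
Primer R: A+T=12, G+C=7 → Tm = 2(12)+4(7) = 52°C
48°C vs 52°C → primer R is higher.

Primer R, 52°C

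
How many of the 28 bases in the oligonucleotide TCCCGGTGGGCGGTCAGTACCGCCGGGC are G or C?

Scanning the sequence gives G=12, C=10, T=4, A=2.
G+C = 12 + 10 = 22

22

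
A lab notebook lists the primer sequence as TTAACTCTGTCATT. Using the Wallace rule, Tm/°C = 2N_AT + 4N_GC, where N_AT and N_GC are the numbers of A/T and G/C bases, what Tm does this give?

G=1, C=3, A=3, T=7
So N_AT = 10 and N_GC = 4.
Tm = 4·4 + 2·10 = 16 + 20 = 36°C

36°C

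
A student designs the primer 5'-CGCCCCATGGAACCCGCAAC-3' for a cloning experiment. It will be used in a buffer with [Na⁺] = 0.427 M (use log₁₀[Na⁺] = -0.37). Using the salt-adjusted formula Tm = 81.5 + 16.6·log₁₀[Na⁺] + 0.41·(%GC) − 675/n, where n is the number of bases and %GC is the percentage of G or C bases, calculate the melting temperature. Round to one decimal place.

Length n = 20. Base counts: T=1, C=10, A=5, G=4
G+C = 14, so %GC = 14/20 × 100 = 70%
Salt term: 16.6 × (-0.37) = -6.142
GC term: 0.41 × 70 = 28.7; length term: −675/20 = −33.75
Tm = 81.5 + (-6.142) + 28.7 − 33.75 = 70.308 → 70.3°C

70.3°C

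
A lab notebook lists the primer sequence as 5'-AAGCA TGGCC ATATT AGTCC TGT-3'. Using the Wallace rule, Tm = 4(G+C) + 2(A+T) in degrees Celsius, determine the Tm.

66°C

Base counts: A=6, G=5, T=7, C=5
A+T = 13, G+C = 10
Tm = 4·10 + 2·13 = 40 + 26 = 66°C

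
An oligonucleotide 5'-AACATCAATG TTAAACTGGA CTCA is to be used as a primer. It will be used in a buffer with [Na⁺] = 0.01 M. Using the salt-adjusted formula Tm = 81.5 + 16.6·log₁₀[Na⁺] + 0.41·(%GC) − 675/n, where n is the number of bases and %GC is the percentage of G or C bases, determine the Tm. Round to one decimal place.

33.8°C

Length n = 24. Counting bases: G=3, A=10, T=6, C=5
G+C = 8, so %GC = 8/24 × 100 = 33.333%
Salt term: 16.6 × (-2) = -33.2
GC term: 0.41 × 33.333 = 13.667; length term: −675/24 = −28.125
Tm = 81.5 + (-33.2) + 13.667 − 28.125 = 33.842 → 33.8°C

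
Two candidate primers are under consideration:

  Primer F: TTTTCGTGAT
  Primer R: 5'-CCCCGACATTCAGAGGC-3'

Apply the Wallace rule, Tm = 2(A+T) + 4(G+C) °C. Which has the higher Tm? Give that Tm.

Primer F: A+T=7, G+C=3 → Tm = 2(7)+4(3) = 26°C
Primer R: A+T=6, G+C=11 → Tm = 2(6)+4(11) = 56°C
26°C vs 56°C → primer R is higher.

Primer R, 56°C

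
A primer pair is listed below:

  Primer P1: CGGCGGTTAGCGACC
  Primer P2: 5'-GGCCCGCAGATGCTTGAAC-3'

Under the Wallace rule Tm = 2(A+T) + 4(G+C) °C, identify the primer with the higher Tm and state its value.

Primer P1: A+T=4, G+C=11 → Tm = 2(4)+4(11) = 52°C
Primer P2: A+T=7, G+C=12 → Tm = 2(7)+4(12) = 62°C
52°C vs 62°C → primer P2 is higher.

Primer P2, 62°C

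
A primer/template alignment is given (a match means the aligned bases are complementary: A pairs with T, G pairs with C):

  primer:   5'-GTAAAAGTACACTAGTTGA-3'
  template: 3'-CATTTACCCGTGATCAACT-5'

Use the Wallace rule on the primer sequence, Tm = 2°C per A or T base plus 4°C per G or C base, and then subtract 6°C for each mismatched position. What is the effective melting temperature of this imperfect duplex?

Primer base counts: A=8, T=5, G=4, C=2 → A+T=13, G+C=6
Perfect-match Tm = 2(13) + 4(6) = 26 + 24 = 50°C
Mismatches (positions where the bases are not complementary): 3 (at positions 6, 8, 9)
Effective Tm = 50 − 3×6 = 50 − 18 = 32°C

32°C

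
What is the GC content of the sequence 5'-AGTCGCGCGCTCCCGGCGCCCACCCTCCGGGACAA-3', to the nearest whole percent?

77%

T=3, C=17, A=5, G=10
G+C = 10 + 17 = 27 out of 35 bases
%GC = 27/35 × 100 = 77.14% ≈ 77%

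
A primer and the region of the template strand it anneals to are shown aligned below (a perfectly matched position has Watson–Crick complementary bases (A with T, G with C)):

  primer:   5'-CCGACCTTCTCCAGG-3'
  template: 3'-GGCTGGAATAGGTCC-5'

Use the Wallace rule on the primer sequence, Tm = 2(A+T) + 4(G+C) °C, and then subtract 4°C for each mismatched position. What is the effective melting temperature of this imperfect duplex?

46°C

Primer base counts: A=2, T=3, G=3, C=7 → A+T=5, G+C=10
Perfect-match Tm = 2(5) + 4(10) = 10 + 40 = 50°C
Mismatches (positions where the bases are not complementary): 1 (at position 9)
Effective Tm = 50 − 1×4 = 50 − 4 = 46°C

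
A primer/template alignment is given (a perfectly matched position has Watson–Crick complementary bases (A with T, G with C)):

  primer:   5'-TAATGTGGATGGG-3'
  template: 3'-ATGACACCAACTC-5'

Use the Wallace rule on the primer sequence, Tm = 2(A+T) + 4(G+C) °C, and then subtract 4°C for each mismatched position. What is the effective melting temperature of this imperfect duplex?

Primer base counts: A=3, T=4, G=6, C=0 → A+T=7, G+C=6
Perfect-match Tm = 2(7) + 4(6) = 14 + 24 = 38°C
Mismatches (positions where the bases are not complementary): 3 (at positions 3, 9, 12)
Effective Tm = 38 − 3×4 = 38 − 12 = 26°C

26°C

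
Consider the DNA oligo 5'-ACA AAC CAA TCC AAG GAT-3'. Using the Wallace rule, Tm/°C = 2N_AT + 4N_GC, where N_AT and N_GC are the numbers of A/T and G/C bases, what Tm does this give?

Scanning the sequence gives A=9, T=2, C=5, G=2.
A+T = 11, G+C = 7
Tm = 4·7 + 2·11 = 28 + 22 = 50°C

50°C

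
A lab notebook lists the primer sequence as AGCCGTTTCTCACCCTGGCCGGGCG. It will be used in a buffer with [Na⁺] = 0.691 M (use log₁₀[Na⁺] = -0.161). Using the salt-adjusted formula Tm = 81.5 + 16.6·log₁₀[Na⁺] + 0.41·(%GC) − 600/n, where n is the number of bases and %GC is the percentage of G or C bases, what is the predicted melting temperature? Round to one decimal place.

Length n = 25. Base counts: T=5, G=8, C=10, A=2
G+C = 18, so %GC = 18/25 × 100 = 72%
Salt term: 16.6 × (-0.161) = -2.673
GC term: 0.41 × 72 = 29.52; length term: −600/25 = −24
Tm = 81.5 + (-2.673) + 29.52 − 24 = 84.347 → 84.3°C

84.3°C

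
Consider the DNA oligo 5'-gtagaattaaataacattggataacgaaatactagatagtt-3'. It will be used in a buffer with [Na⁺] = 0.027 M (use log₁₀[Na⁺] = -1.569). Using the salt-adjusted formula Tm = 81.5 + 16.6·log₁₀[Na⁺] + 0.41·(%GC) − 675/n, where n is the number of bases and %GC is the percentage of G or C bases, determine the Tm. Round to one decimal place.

49.0°C

Length n = 41. Base counts: G=7, C=3, T=12, A=19
G+C = 10, so %GC = 10/41 × 100 = 24.39%
Salt term: 16.6 × (-1.569) = -26.045
GC term: 0.41 × 24.39 = 10; length term: −675/41 = −16.463
Tm = 81.5 + (-26.045) + 10 − 16.463 = 48.992 → 49.0°C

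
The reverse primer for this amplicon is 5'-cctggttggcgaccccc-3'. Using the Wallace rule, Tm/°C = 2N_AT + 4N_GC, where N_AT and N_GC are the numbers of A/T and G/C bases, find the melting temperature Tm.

60°C

Base counts: T=3, G=5, C=8, A=1
A+T = 4, G+C = 13
Tm = 2×4 + 4×13 = 60°C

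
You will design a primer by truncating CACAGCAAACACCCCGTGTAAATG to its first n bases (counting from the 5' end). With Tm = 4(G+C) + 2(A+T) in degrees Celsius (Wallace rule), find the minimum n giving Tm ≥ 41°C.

First 13 bases: CACAGCAAACACC → Tm = 40°C (< 41°C)
First 14 bases: CACAGCAAACACCC → Tm = 44°C (≥ 41°C)
Since every base adds ≥2°C, Tm only increases with n, so the threshold is first crossed at n = 14.

n = 14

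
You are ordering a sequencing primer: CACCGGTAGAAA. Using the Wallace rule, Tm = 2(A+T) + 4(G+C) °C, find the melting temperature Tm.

Base counts: C=3, A=5, T=1, G=3
So N_AT = 6 and N_GC = 6.
Tm = 4·6 + 2·6 = 24 + 12 = 36°C

36°C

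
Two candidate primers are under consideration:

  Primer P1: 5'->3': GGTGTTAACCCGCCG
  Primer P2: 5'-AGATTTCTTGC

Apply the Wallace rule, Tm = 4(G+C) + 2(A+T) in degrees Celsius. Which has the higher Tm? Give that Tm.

Primer P1: A+T=5, G+C=10 → Tm = 2(5)+4(10) = 50°C
Primer P2: A+T=7, G+C=4 → Tm = 2(7)+4(4) = 30°C
50°C vs 30°C → primer P1 is higher.

Primer P1, 50°C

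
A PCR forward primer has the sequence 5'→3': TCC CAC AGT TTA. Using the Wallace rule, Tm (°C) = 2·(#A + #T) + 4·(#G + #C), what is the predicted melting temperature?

34°C

Base counts: G=1, A=3, C=4, T=4
So N_AT = 7 and N_GC = 5.
Tm = 4·5 + 2·7 = 20 + 14 = 34°C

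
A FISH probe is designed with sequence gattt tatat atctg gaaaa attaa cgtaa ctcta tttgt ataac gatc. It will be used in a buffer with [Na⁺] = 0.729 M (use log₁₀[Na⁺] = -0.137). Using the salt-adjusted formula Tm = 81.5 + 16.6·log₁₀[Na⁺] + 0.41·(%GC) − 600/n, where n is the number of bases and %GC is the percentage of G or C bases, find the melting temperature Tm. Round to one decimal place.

Length n = 49. Base counts: G=6, C=6, T=19, A=18
G+C = 12, so %GC = 12/49 × 100 = 24.49%
Salt term: 16.6 × (-0.137) = -2.274
GC term: 0.41 × 24.49 = 10.041; length term: −600/49 = −12.245
Tm = 81.5 + (-2.274) + 10.041 − 12.245 = 77.022 → 77.0°C

77.0°C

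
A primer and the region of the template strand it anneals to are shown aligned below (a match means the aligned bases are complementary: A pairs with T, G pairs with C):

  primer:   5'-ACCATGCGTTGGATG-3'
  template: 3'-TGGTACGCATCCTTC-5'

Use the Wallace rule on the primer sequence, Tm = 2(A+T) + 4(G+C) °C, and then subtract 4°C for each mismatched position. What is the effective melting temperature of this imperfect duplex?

38°C

Primer base counts: A=3, T=4, G=5, C=3 → A+T=7, G+C=8
Perfect-match Tm = 2(7) + 4(8) = 14 + 32 = 46°C
Mismatches (positions where the bases are not complementary): 2 (at positions 10, 14)
Effective Tm = 46 − 2×4 = 46 − 8 = 38°C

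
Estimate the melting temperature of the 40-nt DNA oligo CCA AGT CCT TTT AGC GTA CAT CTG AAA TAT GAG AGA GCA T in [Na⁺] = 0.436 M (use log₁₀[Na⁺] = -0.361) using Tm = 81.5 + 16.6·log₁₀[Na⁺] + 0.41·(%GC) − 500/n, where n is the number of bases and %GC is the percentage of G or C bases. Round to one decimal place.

Length n = 40. Scanning the sequence gives T=11, A=13, G=8, C=8.
G+C = 16, so %GC = 16/40 × 100 = 40%
Salt term: 16.6 × (-0.361) = -5.993
GC term: 0.41 × 40 = 16.4; length term: −500/40 = −12.5
Tm = 81.5 + (-5.993) + 16.4 − 12.5 = 79.407 → 79.4°C

79.4°C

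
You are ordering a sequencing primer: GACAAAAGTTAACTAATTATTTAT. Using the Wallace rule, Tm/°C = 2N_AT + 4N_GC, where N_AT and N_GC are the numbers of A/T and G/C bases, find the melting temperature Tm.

56°C

Counting bases: T=9, G=2, C=2, A=11
A+T = 20, G+C = 4
Tm = 2(20) + 4(4) = 40 + 16 = 56°C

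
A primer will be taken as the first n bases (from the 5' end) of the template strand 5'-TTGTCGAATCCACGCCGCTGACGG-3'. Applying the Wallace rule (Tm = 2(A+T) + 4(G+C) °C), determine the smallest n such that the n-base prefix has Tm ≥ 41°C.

n = 14

First 13 bases: TTGTCGAATCCAC → Tm = 38°C (< 41°C)
First 14 bases: TTGTCGAATCCACG → Tm = 42°C (≥ 41°C)
Each additional base adds 2°C (A/T) or 4°C (G/C), so Tm is non-decreasing in n; n = 14 is the first length to reach 41°C.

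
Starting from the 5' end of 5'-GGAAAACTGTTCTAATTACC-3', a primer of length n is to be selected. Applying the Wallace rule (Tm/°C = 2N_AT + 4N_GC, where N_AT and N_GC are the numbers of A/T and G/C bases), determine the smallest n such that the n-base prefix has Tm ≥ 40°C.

n = 15

First 14 bases: GGAAAACTGTTCTA → Tm = 38°C (< 40°C)
First 15 bases: GGAAAACTGTTCTAA → Tm = 40°C (≥ 40°C)
Since every base adds ≥2°C, Tm only increases with n, so the threshold is first crossed at n = 15.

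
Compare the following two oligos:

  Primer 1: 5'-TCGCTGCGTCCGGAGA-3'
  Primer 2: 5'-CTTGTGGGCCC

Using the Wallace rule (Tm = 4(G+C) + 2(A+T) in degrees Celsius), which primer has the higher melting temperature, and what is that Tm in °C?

Primer 1, 54°C

Primer 1: A+T=5, G+C=11 → Tm = 2(5)+4(11) = 54°C
Primer 2: A+T=3, G+C=8 → Tm = 2(3)+4(8) = 38°C
54°C vs 38°C → primer 1 is higher.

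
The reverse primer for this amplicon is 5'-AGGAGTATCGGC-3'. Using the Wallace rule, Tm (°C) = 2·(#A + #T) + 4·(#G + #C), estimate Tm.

38°C

Counting bases: C=2, A=3, G=5, T=2
AT pairs contribute 5, GC pairs contribute 7.
Tm = 2(5) + 4(7) = 10 + 28 = 38°C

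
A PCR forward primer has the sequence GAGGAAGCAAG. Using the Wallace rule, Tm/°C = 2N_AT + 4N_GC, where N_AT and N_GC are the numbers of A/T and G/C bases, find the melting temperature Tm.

Counting bases: T=0, C=1, G=5, A=5
So N_AT = 5 and N_GC = 6.
Tm = 2(5) + 4(6) = 10 + 24 = 34°C

34°C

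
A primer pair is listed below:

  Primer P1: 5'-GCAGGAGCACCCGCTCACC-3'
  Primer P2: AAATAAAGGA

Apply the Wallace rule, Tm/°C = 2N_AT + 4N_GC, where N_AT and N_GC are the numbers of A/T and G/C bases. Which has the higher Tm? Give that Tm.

Primer P1, 66°C

Primer P1: A+T=5, G+C=14 → Tm = 2(5)+4(14) = 66°C
Primer P2: A+T=8, G+C=2 → Tm = 2(8)+4(2) = 24°C
66°C vs 24°C → primer P1 is higher.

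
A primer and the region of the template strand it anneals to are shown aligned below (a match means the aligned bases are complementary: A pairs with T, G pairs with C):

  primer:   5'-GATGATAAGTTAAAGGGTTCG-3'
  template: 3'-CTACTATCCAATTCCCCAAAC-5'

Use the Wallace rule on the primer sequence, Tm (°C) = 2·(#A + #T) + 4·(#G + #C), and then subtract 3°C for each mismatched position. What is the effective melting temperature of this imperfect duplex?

49°C

Primer base counts: A=7, T=6, G=7, C=1 → A+T=13, G+C=8
Perfect-match Tm = 2(13) + 4(8) = 26 + 32 = 58°C
Mismatches (positions where the bases are not complementary): 3 (at positions 8, 14, 20)
Effective Tm = 58 − 3×3 = 58 − 9 = 49°C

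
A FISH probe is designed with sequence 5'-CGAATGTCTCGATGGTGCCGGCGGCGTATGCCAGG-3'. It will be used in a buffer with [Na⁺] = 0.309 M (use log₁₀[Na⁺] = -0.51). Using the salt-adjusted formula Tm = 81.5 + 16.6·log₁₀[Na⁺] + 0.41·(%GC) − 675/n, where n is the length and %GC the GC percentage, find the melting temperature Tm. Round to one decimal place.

Length n = 35. G=14, C=9, T=7, A=5
G+C = 23, so %GC = 23/35 × 100 = 65.714%
Salt term: 16.6 × (-0.51) = -8.466
GC term: 0.41 × 65.714 = 26.943; length term: −675/35 = −19.286
Tm = 81.5 + (-8.466) + 26.943 − 19.286 = 80.691 → 80.7°C

80.7°C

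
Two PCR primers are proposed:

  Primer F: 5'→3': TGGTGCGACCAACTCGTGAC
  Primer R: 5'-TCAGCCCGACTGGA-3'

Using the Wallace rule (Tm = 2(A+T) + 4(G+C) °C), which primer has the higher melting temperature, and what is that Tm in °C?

Primer F, 64°C

Primer F: A+T=8, G+C=12 → Tm = 2(8)+4(12) = 64°C
Primer R: A+T=5, G+C=9 → Tm = 2(5)+4(9) = 46°C
64°C vs 46°C → primer F is higher.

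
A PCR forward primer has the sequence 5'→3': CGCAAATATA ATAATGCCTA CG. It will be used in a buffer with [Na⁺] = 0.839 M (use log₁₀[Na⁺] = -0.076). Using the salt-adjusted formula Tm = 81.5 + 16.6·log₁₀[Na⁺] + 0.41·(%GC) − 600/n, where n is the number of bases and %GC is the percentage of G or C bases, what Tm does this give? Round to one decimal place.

Length n = 22. Counting bases: G=3, A=9, C=5, T=5
G+C = 8, so %GC = 8/22 × 100 = 36.364%
Salt term: 16.6 × (-0.076) = -1.262
GC term: 0.41 × 36.364 = 14.909; length term: −600/22 = −27.273
Tm = 81.5 + (-1.262) + 14.909 − 27.273 = 67.874 → 67.9°C

67.9°C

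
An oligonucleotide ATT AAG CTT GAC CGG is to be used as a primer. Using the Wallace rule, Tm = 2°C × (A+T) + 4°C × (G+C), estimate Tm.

Base counts: G=4, T=4, C=3, A=4
AT pairs contribute 8, GC pairs contribute 7.
Tm = 2×8 + 4×7 = 44°C

44°C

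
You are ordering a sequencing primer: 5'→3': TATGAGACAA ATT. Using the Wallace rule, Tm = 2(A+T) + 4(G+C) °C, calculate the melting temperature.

32°C

Scanning the sequence gives T=4, C=1, A=6, G=2.
A+T = 10, G+C = 3
Tm = 2(10) + 4(3) = 20 + 12 = 32°C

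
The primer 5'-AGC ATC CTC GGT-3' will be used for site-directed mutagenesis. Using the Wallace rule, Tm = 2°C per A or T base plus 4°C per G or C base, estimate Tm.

38°C

Scanning the sequence gives T=3, A=2, G=3, C=4.
So N_AT = 5 and N_GC = 7.
Tm = 2(5) + 4(7) = 10 + 28 = 38°C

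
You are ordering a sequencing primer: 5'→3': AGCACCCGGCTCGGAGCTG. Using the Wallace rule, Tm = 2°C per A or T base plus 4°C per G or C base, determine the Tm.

66°C

T=2, C=7, A=3, G=7
So N_AT = 5 and N_GC = 14.
Tm = 4·14 + 2·5 = 56 + 10 = 66°C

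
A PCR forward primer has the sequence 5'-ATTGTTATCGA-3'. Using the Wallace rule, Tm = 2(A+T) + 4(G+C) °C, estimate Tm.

28°C

C=1, T=5, A=3, G=2
AT pairs contribute 8, GC pairs contribute 3.
Tm = 2×8 + 4×3 = 28°C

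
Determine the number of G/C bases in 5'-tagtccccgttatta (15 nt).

Counting bases: A=3, T=6, G=2, C=4
Total G or C: 2 + 4 = 6

6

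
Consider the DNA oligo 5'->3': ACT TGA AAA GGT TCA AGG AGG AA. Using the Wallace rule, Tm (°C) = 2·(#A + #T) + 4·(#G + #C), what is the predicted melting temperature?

64°C

Counting bases: A=10, G=7, T=4, C=2
So N_AT = 14 and N_GC = 9.
Tm = 2(14) + 4(9) = 28 + 36 = 64°C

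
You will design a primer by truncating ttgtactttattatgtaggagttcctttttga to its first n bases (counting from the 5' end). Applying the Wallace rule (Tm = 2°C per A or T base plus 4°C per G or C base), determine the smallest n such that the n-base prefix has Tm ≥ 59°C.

First 23 bases: TTGTACTTTATTATGTAGGAGTT → Tm = 58°C (< 59°C)
First 24 bases: TTGTACTTTATTATGTAGGAGTTC → Tm = 62°C (≥ 59°C)
Since every base adds ≥2°C, Tm only increases with n, so the threshold is first crossed at n = 24.

n = 24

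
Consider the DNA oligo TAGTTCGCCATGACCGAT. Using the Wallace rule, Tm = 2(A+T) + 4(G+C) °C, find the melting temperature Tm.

54°C

Counting bases: C=5, A=4, G=4, T=5
A+T = 9, G+C = 9
Tm = 4·9 + 2·9 = 36 + 18 = 54°C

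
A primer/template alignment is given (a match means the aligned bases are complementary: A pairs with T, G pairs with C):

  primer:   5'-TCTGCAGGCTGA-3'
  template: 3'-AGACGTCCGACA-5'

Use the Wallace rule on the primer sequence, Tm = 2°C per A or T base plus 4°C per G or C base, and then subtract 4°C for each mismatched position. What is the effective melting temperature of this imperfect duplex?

34°C

Primer base counts: A=2, T=3, G=4, C=3 → A+T=5, G+C=7
Perfect-match Tm = 2(5) + 4(7) = 10 + 28 = 38°C
Mismatches (positions where the bases are not complementary): 1 (at position 12)
Effective Tm = 38 − 1×4 = 38 − 4 = 34°C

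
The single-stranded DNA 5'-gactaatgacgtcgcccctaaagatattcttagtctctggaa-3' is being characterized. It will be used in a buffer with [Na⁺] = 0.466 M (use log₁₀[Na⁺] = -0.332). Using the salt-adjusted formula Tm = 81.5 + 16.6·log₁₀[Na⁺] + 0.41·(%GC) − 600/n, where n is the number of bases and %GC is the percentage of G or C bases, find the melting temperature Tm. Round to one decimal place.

79.3°C

Length n = 42. T=12, A=12, G=8, C=10
G+C = 18, so %GC = 18/42 × 100 = 42.857%
Salt term: 16.6 × (-0.332) = -5.511
GC term: 0.41 × 42.857 = 17.571; length term: −600/42 = −14.286
Tm = 81.5 + (-5.511) + 17.571 − 14.286 = 79.274 → 79.3°C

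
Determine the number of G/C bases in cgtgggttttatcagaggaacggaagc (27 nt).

Counting bases: G=10, C=4, T=6, A=7
G+C = 10 + 4 = 14

14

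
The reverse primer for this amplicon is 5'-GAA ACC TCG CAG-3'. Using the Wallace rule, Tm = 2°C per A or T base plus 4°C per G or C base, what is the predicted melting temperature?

Base counts: A=4, T=1, G=3, C=4
AT pairs contribute 5, GC pairs contribute 7.
Tm = 2(5) + 4(7) = 10 + 28 = 38°C

38°C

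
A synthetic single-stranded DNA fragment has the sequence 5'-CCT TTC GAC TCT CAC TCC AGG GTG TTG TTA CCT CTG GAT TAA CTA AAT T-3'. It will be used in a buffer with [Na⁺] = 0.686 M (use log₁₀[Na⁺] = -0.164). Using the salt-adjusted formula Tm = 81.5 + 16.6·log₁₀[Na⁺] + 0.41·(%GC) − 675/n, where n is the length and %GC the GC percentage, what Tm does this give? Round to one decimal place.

Length n = 49. T=18, C=13, G=8, A=10
G+C = 21, so %GC = 21/49 × 100 = 42.857%
Salt term: 16.6 × (-0.164) = -2.722
GC term: 0.41 × 42.857 = 17.571; length term: −675/49 = −13.776
Tm = 81.5 + (-2.722) + 17.571 − 13.776 = 82.573 → 82.6°C

82.6°C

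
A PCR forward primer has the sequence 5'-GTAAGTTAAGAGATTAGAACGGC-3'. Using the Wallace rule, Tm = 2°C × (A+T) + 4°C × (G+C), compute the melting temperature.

Base counts: T=5, G=7, A=9, C=2
So N_AT = 14 and N_GC = 9.
Tm = 2(14) + 4(9) = 28 + 36 = 64°C

64°C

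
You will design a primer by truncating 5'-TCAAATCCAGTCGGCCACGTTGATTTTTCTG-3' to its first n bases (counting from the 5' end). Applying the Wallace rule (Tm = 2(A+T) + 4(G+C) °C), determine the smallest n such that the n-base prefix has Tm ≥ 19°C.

n = 8

First 7 bases: TCAAATC → Tm = 18°C (< 19°C)
First 8 bases: TCAAATCC → Tm = 22°C (≥ 19°C)
Each additional base adds 2°C (A/T) or 4°C (G/C), so Tm is non-decreasing in n; n = 8 is the first length to reach 19°C.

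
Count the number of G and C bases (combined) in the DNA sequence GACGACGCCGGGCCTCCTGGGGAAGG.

Base counts: G=12, A=4, C=8, T=2
G+C = 12 + 8 = 20

20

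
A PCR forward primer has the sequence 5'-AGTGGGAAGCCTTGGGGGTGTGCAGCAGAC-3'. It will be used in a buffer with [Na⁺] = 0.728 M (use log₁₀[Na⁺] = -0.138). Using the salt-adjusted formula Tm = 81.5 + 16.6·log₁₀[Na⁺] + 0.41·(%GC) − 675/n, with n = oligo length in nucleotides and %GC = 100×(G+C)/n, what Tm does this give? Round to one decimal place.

Length n = 30. Base counts: C=5, G=14, T=5, A=6
G+C = 19, so %GC = 19/30 × 100 = 63.333%
Salt term: 16.6 × (-0.138) = -2.291
GC term: 0.41 × 63.333 = 25.967; length term: −675/30 = −22.5
Tm = 81.5 + (-2.291) + 25.967 − 22.5 = 82.676 → 82.7°C

82.7°C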